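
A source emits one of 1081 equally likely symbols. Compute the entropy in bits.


H = log2(n) = log2(1081) = 10.0782

10.0782 bits


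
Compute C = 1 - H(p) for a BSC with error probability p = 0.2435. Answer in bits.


H(p) = -p*log2(p) - (1-p)*log2(1-p) = -0.2435*log2(0.2435) - 0.7565*log2(0.7565) = 0.496255 + 0.304558 = 0.8008. C = 1 - H(p) = 1 - 0.8008 = 0.1992

0.1992 bits


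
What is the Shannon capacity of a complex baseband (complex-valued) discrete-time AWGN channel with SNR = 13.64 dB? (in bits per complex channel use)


SNR_linear = 10^(13.64/10) = 23.1206; C = log2(1 + SNR_linear) = log2(1 + 23.1206) = 4.5922

4.5922 bits/channel use


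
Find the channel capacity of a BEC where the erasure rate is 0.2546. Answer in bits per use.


C = 1 - epsilon = 1 - 0.2546 = 0.7454

0.7454 bits


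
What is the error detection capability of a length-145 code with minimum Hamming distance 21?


Detection capability = d_min - 1 = 21 - 1 = 20

20 errors


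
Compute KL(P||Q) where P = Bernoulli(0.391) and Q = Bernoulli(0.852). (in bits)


KL = p*log2(p/q) + (1-p)*log2((1-p)/(1-q)) = 0.391*log2(0.391/0.852) + 0.609*log2(0.609/0.148) = 0.8035

0.8035 bits


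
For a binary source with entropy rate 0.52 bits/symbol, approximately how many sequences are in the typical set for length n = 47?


log2|A_typical| = nH = 47 * 0.52 = 24.44, so |A_typical| ~ 2^24.44 = 2.276e+07

2.276e+07


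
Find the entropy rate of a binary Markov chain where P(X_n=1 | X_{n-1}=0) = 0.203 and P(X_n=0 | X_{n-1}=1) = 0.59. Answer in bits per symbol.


Stationary distribution: pi_0 = p10/(p01+p10) = 0.744, pi_1 = 0.256. Entropy rate H' = pi_0*H(p01) + pi_1*H(p10) = 0.744*0.7279 + 0.256*0.9765 = 0.7915

0.7915 bits/symbol


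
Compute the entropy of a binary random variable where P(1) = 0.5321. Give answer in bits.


H = -p*log2(p) - (1-p)*log2(1-p). -0.5321*log2(0.5321) = 0.484334; -0.4679*log2(0.4679) = 0.512691. H = 0.484334 + 0.512691 = 0.997

0.997 bits


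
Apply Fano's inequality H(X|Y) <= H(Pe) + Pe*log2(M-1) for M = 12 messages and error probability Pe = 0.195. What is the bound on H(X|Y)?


H(Pe) = -Pe*log2(Pe) - (1-Pe)*log2(1-Pe) = -0.195*log2(0.195) - 0.805*log2(0.805) = 0.459899 + 0.251916 = 0.7118. Pe*log2(M-1) = 0.195*log2(11) = 0.674589. Bound = H(Pe) + Pe*log2(M-1) = 0.459899 + 0.251916 + 0.674589 = 1.3864

1.3864 bits


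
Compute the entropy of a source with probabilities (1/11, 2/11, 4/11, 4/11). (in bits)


H = -sum(p_i * log2(p_i)). Terms: -(1/11)*log2(1/11) = 0.314494; -(2/11)*log2(2/11) = 0.447169; -(4/11)*log2(4/11) = 0.530702; -(4/11)*log2(4/11) = 0.530702. H = 0.314494 + 0.447169 + 0.530702 + 0.530702 = 1.8231

1.8231 bits


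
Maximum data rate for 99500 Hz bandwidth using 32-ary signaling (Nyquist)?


Rate = 2 * B * log2(M) = 2 * 99500 * 5.0 = 995000.0

995000.0 bps


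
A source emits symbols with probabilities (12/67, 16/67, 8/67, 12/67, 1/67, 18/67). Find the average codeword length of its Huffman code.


Huffman construction (repeatedly merge the two least-probable nodes; each merge adds 1 bit to every symbol beneath it): 1/67 + 8/67 = 9/67; 9/67 + 12/67 = 21/67; 12/67 + 16/67 = 28/67; 18/67 + 21/67 = 39/67; 28/67 + 39/67 = 1. Resulting codeword lengths (in the order the probabilities were given): (3, 2, 4, 2, 4, 2). L_avg = sum(p_i * l_i) = 12/67*3 + 16/67*2 + 8/67*4 + 12/67*2 + 1/67*4 + 18/67*2 = 164/67 = 2.4478

2.4478 bits


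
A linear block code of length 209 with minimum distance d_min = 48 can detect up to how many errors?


Detection capability = d_min - 1 = 48 - 1 = 47

47 errors


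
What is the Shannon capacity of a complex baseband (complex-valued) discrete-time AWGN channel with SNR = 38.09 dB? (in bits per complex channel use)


SNR_linear = 10^(38.09/10) = 6441.6927; C = log2(1 + SNR_linear) = log2(1 + 6441.6927) = 12.6534

12.6534 bits/channel use


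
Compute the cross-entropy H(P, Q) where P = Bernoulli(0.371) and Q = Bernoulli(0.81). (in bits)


H(P,Q) = -p*log2(q) - (1-p)*log2(1-q). -0.371*log2(0.81) = 0.112786; -0.629*log2(0.19) = 1.507039. H(P,Q) = 0.112786 + 1.507039 = 1.6198

1.6198 bits


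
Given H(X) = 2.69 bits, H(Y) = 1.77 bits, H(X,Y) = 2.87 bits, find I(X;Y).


I(X;Y) = H(X) + H(Y) - H(X,Y) = 2.69 + 1.77 - 2.87 = 1.59

1.59 bits


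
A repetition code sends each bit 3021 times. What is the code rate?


Rate = k/n = 1/3021

1/3021


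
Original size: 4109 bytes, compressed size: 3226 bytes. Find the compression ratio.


Ratio = original / compressed = 4109 / 3226 = 1.2737

1.2737


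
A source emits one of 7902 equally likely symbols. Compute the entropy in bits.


H = log2(n) = log2(7902) = 12.948

12.948 bits


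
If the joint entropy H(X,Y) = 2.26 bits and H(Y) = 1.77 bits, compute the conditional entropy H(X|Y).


H(X|Y) = H(X,Y) - H(Y) = 2.26 - 1.77 = 0.49

0.49 bits


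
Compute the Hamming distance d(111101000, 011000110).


Count differing positions: ^ . . ^ . ^ ^ ^ . = 5 differences

5


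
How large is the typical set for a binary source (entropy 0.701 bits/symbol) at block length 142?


log2|A_typical| = nH = 142 * 0.701 = 99.542, so |A_typical| ~ 2^99.542 = 9.228e+29

9.228e+29


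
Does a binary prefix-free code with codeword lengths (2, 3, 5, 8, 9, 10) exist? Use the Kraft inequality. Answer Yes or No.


Kraft sum = sum(2^(-l_i)) = 0.4131, need <= 1. Result: satisfied (a binary prefix-free code with these lengths exists)

Yes


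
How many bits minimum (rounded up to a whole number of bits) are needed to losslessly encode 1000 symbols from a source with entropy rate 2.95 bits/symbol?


Minimum bits >= n * H = 1000 * 2.95 = 2950.0, rounded up to a whole number of bits = 2950

2950 bits


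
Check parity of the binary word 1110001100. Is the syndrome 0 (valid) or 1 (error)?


Syndrome = XOR of all bits = 1 XOR 1 XOR 1 XOR 0 XOR 0 XOR 0 XOR 1 XOR 1 XOR 0 XOR 0 = 1

1


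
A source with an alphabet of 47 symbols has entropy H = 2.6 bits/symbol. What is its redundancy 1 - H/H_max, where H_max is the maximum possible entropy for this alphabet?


H_max = log2(K) = log2(47) = 5.5546 bits/symbol. Redundancy = 1 - H/H_max = 1 - 2.6/5.5546 = 1 - 0.4681 = 0.5319

0.5319


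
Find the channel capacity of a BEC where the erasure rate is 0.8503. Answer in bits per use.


C = 1 - epsilon = 1 - 0.8503 = 0.1497

0.1497 bits


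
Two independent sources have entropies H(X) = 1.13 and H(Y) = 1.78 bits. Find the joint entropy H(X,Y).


For independent variables, H(X,Y) = H(X) + H(Y) = 1.13 + 1.78 = 2.91

2.91 bits


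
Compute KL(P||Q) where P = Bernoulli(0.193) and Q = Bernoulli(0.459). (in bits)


KL = p*log2(p/q) + (1-p)*log2((1-p)/(1-q)) = 0.193*log2(0.193/0.459) + 0.807*log2(0.807/0.541) = 0.2244

0.2244 bits


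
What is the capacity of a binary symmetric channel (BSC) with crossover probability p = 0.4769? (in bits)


H(p) = -p*log2(p) - (1-p)*log2(1-p) = -0.4769*log2(0.4769) - 0.5231*log2(0.5231) = 0.509444 + 0.489015 = 0.9985. C = 1 - H(p) = 1 - 0.9985 = 0.0015

0.0015 bits


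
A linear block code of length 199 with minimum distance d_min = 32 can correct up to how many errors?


Correction capability = floor((d-1)/2) = floor((32-1)/2) = 15

15 errors


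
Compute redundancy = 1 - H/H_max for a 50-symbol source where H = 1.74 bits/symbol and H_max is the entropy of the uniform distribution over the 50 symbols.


H_max = log2(K) = log2(50) = 5.6439 bits/symbol. Redundancy = 1 - H/H_max = 1 - 1.74/5.6439 = 1 - 0.3083 = 0.6917

0.6917


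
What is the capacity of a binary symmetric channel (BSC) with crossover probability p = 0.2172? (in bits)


H(p) = -p*log2(p) - (1-p)*log2(1-p) = -0.2172*log2(0.2172) - 0.7828*log2(0.7828) = 0.478471 + 0.276551 = 0.755. C = 1 - H(p) = 1 - 0.755 = 0.245

0.245 bits


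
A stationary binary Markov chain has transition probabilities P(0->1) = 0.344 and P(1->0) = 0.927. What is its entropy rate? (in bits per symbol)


Stationary distribution: pi_0 = p10/(p01+p10) = 0.7293, pi_1 = 0.2707. Entropy rate H' = pi_0*H(p01) + pi_1*H(p10) = 0.7293*0.9286 + 0.2707*0.377 = 0.7793

0.7793 bits/symbol


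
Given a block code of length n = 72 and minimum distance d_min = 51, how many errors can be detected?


Detection capability = d_min - 1 = 51 - 1 = 50

50 errors


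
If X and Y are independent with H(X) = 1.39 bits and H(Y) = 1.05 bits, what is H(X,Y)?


For independent variables, H(X,Y) = H(X) + H(Y) = 1.39 + 1.05 = 2.44

2.44 bits


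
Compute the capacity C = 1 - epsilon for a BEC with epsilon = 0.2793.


C = 1 - epsilon = 1 - 0.2793 = 0.7207

0.7207 bits


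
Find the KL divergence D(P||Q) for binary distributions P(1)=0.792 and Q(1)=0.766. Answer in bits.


KL = p*log2(p/q) + (1-p)*log2((1-p)/(1-q)) = 0.792*log2(0.792/0.766) + 0.208*log2(0.208/0.234) = 0.0028

0.0028 bits


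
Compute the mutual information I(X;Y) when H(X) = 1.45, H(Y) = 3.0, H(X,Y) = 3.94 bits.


I(X;Y) = H(X) + H(Y) - H(X,Y) = 1.45 + 3.0 - 3.94 = 0.51

0.51 bits


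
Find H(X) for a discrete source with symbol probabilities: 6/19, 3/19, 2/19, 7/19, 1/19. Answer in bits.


H = -sum(p_i * log2(p_i)). Terms: -(6/19)*log2(6/19) = 0.525147; -(3/19)*log2(3/19) = 0.420468; -(2/19)*log2(2/19) = 0.341887; -(7/19)*log2(7/19) = 0.530737; -(1/19)*log2(1/19) = 0.223575. H = 0.525147 + 0.420468 + 0.341887 + 0.530737 + 0.223575 = 2.0418

2.0418 bits


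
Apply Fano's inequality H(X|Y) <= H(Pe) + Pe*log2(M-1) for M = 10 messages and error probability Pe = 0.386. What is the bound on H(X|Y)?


H(Pe) = -Pe*log2(Pe) - (1-Pe)*log2(1-Pe) = -0.386*log2(0.386) - 0.614*log2(0.614) = 0.530104 + 0.432065 = 0.9622. Pe*log2(M-1) = 0.386*log2(9) = 1.223591. Bound = H(Pe) + Pe*log2(M-1) = 0.530104 + 0.432065 + 1.223591 = 2.1858

2.1858 bits


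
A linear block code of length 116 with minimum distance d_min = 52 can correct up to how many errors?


Correction capability = floor((d-1)/2) = floor((52-1)/2) = 25

25 errors


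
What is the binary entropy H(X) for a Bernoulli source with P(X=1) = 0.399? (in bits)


H = -p*log2(p) - (1-p)*log2(1-p). -0.399*log2(0.399) = 0.528890; -0.601*log2(0.601) = 0.441472. H = 0.528890 + 0.441472 = 0.9704

0.9704 bits


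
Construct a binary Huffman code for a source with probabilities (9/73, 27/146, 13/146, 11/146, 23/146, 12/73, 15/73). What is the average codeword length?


Huffman construction (repeatedly merge the two least-probable nodes; each merge adds 1 bit to every symbol beneath it): 11/146 + 13/146 = 12/73; 9/73 + 23/146 = 41/146; 12/73 + 12/73 = 24/73; 27/146 + 15/73 = 57/146; 41/146 + 24/73 = 89/146; 57/146 + 89/146 = 1. Resulting codeword lengths (in the order the probabilities were given): (3, 2, 4, 4, 3, 3, 2). L_avg = sum(p_i * l_i) = 9/73*3 + 27/146*2 + 13/146*4 + 11/146*4 + 23/146*3 + 12/73*3 + 15/73*2 = 405/146 = 2.774

2.774 bits


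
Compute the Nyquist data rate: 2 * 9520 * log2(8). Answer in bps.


Rate = 2 * B * log2(M) = 2 * 9520 * 3.0 = 57120.0

57120.0 bps


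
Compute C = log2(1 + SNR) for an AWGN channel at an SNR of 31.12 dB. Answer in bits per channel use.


SNR_linear = 10^(31.12/10) = 1294.1958; C = log2(1 + SNR_linear) = log2(1 + 1294.1958) = 10.339

10.339 bits/channel use


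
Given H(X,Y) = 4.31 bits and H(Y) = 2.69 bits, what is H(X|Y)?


H(X|Y) = H(X,Y) - H(Y) = 4.31 - 2.69 = 1.62

1.62 bits


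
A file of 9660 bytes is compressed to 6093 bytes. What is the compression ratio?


Ratio = original / compressed = 9660 / 6093 = 1.5854

1.5854


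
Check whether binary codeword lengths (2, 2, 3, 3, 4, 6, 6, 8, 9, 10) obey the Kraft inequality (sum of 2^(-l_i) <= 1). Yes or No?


Kraft sum = sum(2^(-l_i)) = 0.8506, need <= 1. Result: satisfied (a binary prefix-free code with these lengths exists)

Yes


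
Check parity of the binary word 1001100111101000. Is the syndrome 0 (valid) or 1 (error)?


Syndrome = XOR of all bits = 1 XOR 0 XOR 0 XOR 1 XOR 1 XOR 0 XOR 0 XOR 1 XOR 1 XOR 1 XOR 1 XOR 0 XOR 1 XOR 0 XOR 0 XOR 0 = 0

0


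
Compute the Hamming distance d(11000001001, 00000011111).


Count differing positions: ^ ^ . . . . ^ . ^ ^ . = 5 differences

5


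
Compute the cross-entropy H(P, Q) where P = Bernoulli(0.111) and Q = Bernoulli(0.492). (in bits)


H(P,Q) = -p*log2(q) - (1-p)*log2(1-q). -0.111*log2(0.492) = 0.113583; -0.889*log2(0.508) = 0.868642. H(P,Q) = 0.113583 + 0.868642 = 0.9822

0.9822 bits


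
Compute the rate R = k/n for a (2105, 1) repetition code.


Rate = k/n = 1/2105

1/2105


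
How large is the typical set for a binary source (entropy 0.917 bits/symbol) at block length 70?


log2|A_typical| = nH = 70 * 0.917 = 64.19, so |A_typical| ~ 2^64.19 = 2.104e+19

2.104e+19


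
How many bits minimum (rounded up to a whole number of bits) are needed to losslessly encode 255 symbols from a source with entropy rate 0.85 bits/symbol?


Minimum bits >= n * H = 255 * 0.85 = 216.75, rounded up to a whole number of bits = 217

217 bits


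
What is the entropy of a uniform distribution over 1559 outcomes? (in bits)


H = log2(n) = log2(1559) = 10.6064

10.6064 bits


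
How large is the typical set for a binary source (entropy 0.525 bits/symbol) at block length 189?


log2|A_typical| = nH = 189 * 0.525 = 99.225, so |A_typical| ~ 2^99.225 = 7.408e+29

7.408e+29


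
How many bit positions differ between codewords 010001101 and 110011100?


Count differing positions: ^ . . . ^ . . . ^ = 3 differences

3


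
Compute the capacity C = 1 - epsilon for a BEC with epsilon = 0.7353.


C = 1 - epsilon = 1 - 0.7353 = 0.2647

0.2647 bits


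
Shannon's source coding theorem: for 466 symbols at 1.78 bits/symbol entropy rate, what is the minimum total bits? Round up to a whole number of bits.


Minimum bits >= n * H = 466 * 1.78 = 829.48, rounded up to a whole number of bits = 830

830 bits


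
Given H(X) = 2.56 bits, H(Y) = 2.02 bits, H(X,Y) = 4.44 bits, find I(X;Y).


I(X;Y) = H(X) + H(Y) - H(X,Y) = 2.56 + 2.02 - 4.44 = 0.14

0.14 bits


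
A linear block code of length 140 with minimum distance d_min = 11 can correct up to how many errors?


Correction capability = floor((d-1)/2) = floor((11-1)/2) = 5

5 errors


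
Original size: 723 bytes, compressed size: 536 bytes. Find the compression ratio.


Ratio = original / compressed = 723 / 536 = 1.3489

1.3489


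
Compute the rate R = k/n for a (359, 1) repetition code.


Rate = k/n = 1/359

1/359


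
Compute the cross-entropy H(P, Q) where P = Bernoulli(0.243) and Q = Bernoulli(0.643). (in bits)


H(P,Q) = -p*log2(q) - (1-p)*log2(1-q). -0.243*log2(0.643) = 0.154818; -0.757*log2(0.357) = 1.124905. H(P,Q) = 0.154818 + 1.124905 = 1.2797

1.2797 bits


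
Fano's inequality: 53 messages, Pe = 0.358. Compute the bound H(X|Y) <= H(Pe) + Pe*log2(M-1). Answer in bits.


H(Pe) = -Pe*log2(Pe) - (1-Pe)*log2(1-Pe) = -0.358*log2(0.358) - 0.642*log2(0.642) = 0.530545 + 0.410466 = 0.941. Pe*log2(M-1) = 0.358*log2(52) = 2.040757. Bound = H(Pe) + Pe*log2(M-1) = 0.530545 + 0.410466 + 2.040757 = 2.9818

2.9818 bits


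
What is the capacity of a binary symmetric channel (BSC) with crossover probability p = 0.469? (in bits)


H(p) = -p*log2(p) - (1-p)*log2(1-p) = -0.469*log2(0.469) - 0.531*log2(0.531) = 0.512308 + 0.484918 = 0.9972. C = 1 - H(p) = 1 - 0.9972 = 0.0028

0.0028 bits


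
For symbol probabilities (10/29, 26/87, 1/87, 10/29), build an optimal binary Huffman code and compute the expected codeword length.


Huffman construction (repeatedly merge the two least-probable nodes; each merge adds 1 bit to every symbol beneath it): 1/87 + 26/87 = 9/29; 9/29 + 10/29 = 19/29; 10/29 + 19/29 = 1. Resulting codeword lengths (in the order the probabilities were given): (2, 3, 3, 1). L_avg = sum(p_i * l_i) = 10/29*2 + 26/87*3 + 1/87*3 + 10/29*1 = 57/29 = 1.9655

1.9655 bits


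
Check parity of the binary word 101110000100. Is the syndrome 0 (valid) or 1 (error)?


Syndrome = XOR of all bits = 1 XOR 0 XOR 1 XOR 1 XOR 1 XOR 0 XOR 0 XOR 0 XOR 0 XOR 1 XOR 0 XOR 0 = 1

1


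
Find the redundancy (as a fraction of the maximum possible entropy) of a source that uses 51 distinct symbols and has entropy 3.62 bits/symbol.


H_max = log2(K) = log2(51) = 5.6724 bits/symbol. Redundancy = 1 - H/H_max = 1 - 3.62/5.6724 = 1 - 0.6382 = 0.3618

0.3618


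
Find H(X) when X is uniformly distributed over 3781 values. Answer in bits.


H = log2(n) = log2(3781) = 11.8846

11.8846 bits


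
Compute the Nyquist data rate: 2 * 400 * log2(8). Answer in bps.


Rate = 2 * B * log2(M) = 2 * 400 * 3.0 = 2400.0

2400.0 bps


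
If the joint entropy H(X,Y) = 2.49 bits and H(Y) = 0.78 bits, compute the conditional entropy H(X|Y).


H(X|Y) = H(X,Y) - H(Y) = 2.49 - 0.78 = 1.71

1.71 bits


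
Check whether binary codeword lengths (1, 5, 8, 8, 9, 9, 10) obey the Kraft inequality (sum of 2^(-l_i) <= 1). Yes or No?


Kraft sum = sum(2^(-l_i)) = 0.5439, need <= 1. Result: satisfied (a binary prefix-free code with these lengths exists)

Yes


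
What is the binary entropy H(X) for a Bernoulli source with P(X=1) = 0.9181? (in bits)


H = -p*log2(p) - (1-p)*log2(1-p). -0.9181*log2(0.9181) = 0.113180; -0.0819*log2(0.0819) = 0.295658. H = 0.113180 + 0.295658 = 0.4088

0.4088 bits


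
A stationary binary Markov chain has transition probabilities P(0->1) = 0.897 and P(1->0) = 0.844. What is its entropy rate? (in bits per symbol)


Stationary distribution: pi_0 = p10/(p01+p10) = 0.4848, pi_1 = 0.5152. Entropy rate H' = pi_0*H(p01) + pi_1*H(p10) = 0.4848*0.4784 + 0.5152*0.6247 = 0.5538

0.5538 bits/symbol


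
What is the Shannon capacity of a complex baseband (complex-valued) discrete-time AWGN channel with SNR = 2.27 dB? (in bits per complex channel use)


SNR_linear = 10^(2.27/10) = 1.6866; C = log2(1 + SNR_linear) = log2(1 + 1.6866) = 1.4258

1.4258 bits/channel use


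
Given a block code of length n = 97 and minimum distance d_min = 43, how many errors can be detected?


Detection capability = d_min - 1 = 43 - 1 = 42

42 errors


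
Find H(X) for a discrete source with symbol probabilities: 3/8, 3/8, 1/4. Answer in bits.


H = -sum(p_i * log2(p_i)). Terms: -(3/8)*log2(3/8) = 0.530639; -(3/8)*log2(3/8) = 0.530639; -(1/4)*log2(1/4) = 0.500000. H = 0.530639 + 0.530639 + 0.500000 = 1.5613

1.5613 bits


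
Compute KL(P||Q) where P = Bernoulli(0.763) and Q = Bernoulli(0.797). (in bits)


KL = p*log2(p/q) + (1-p)*log2((1-p)/(1-q)) = 0.763*log2(0.763/0.797) + 0.237*log2(0.237/0.203) = 0.005

0.005 bits


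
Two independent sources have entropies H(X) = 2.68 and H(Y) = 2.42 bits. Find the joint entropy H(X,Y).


For independent variables, H(X,Y) = H(X) + H(Y) = 2.68 + 2.42 = 5.1

5.1 bits


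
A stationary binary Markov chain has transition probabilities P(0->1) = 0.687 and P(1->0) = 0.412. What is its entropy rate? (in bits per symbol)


Stationary distribution: pi_0 = p10/(p01+p10) = 0.3749, pi_1 = 0.6251. Entropy rate H' = pi_0*H(p01) + pi_1*H(p10) = 0.3749*0.8966 + 0.6251*0.9775 = 0.9472

0.9472 bits/symbol


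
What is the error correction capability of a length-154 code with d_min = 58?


Correction capability = floor((d-1)/2) = floor((58-1)/2) = 28

28 errors


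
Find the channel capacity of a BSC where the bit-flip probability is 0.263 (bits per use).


H(p) = -p*log2(p) - (1-p)*log2(1-p) = -0.263*log2(0.263) - 0.737*log2(0.737) = 0.506766 + 0.324474 = 0.8312. C = 1 - H(p) = 1 - 0.8312 = 0.1688

0.1688 bits


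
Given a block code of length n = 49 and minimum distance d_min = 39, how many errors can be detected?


Detection capability = d_min - 1 = 39 - 1 = 38

38 errors


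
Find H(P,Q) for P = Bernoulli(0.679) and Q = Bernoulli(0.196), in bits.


H(P,Q) = -p*log2(q) - (1-p)*log2(1-q). -0.679*log2(0.196) = 1.596380; -0.321*log2(0.804) = 0.101029. H(P,Q) = 1.596380 + 0.101029 = 1.6974

1.6974 bits


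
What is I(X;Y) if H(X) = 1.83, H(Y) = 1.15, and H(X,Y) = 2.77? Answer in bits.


I(X;Y) = H(X) + H(Y) - H(X,Y) = 1.83 + 1.15 - 2.77 = 0.21

0.21 bits


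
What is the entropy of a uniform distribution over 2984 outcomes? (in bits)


H = log2(n) = log2(2984) = 11.543

11.543 bits


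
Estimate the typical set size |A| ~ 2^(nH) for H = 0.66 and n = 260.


log2|A_typical| = nH = 260 * 0.66 = 171.6, so |A_typical| ~ 2^171.6 = 4.537e+51

4.537e+51


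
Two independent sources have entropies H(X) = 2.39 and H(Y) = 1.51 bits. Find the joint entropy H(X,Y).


For independent variables, H(X,Y) = H(X) + H(Y) = 2.39 + 1.51 = 3.9

3.9 bits


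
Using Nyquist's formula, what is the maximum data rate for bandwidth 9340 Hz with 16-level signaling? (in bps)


Rate = 2 * B * log2(M) = 2 * 9340 * 4.0 = 74720.0

74720.0 bps


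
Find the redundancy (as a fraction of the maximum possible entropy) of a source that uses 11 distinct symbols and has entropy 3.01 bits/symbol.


H_max = log2(K) = log2(11) = 3.4594 bits/symbol. Redundancy = 1 - H/H_max = 1 - 3.01/3.4594 = 1 - 0.8701 = 0.1299

0.1299


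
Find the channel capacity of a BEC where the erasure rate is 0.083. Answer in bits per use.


C = 1 - epsilon = 1 - 0.083 = 0.917

0.917 bits


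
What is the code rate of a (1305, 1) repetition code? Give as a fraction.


Rate = k/n = 1/1305

1/1305


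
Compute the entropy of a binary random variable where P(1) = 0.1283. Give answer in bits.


H = -p*log2(p) - (1-p)*log2(1-p). -0.1283*log2(0.1283) = 0.380077; -0.8717*log2(0.8717) = 0.172681. H = 0.380077 + 0.172681 = 0.5528

0.5528 bits


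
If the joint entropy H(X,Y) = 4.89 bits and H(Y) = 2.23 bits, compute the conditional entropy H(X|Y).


H(X|Y) = H(X,Y) - H(Y) = 4.89 - 2.23 = 2.66

2.66 bits


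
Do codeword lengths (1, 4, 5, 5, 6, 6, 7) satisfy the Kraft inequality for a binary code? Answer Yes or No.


Kraft sum = sum(2^(-l_i)) = 0.6641, need <= 1. Result: satisfied (a binary prefix-free code with these lengths exists)

Yes


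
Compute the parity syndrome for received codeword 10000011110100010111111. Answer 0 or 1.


Syndrome = XOR of all bits = 1 XOR 0 XOR 0 XOR 0 XOR 0 XOR 0 XOR 1 XOR 1 XOR 1 XOR 1 XOR 0 XOR 1 XOR 0 XOR 0 XOR 0 XOR 1 XOR 0 XOR 1 XOR 1 XOR 1 XOR 1 XOR 1 XOR 1 = 1

1


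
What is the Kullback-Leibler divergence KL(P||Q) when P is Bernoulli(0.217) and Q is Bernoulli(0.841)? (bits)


KL = p*log2(p/q) + (1-p)*log2((1-p)/(1-q)) = 0.217*log2(0.217/0.841) + 0.783*log2(0.783/0.159) = 1.3768

1.3768 bits


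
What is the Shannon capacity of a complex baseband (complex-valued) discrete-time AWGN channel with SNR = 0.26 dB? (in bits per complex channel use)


SNR_linear = 10^(0.26/10) = 1.0617; C = log2(1 + SNR_linear) = log2(1 + 1.0617) = 1.0438

1.0438 bits/channel use


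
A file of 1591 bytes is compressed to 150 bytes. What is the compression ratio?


Ratio = original / compressed = 1591 / 150 = 10.6067

10.6067


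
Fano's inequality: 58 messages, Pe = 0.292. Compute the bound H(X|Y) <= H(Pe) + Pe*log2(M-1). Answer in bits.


H(Pe) = -Pe*log2(Pe) - (1-Pe)*log2(1-Pe) = -0.292*log2(0.292) - 0.708*log2(0.708) = 0.518580 + 0.352711 = 0.8713. Pe*log2(M-1) = 0.292*log2(57) = 1.703204. Bound = H(Pe) + Pe*log2(M-1) = 0.518580 + 0.352711 + 1.703204 = 2.5745

2.5745 bits


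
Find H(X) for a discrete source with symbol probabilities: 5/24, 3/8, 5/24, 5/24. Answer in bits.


H = -sum(p_i * log2(p_i)). Terms: -(5/24)*log2(5/24) = 0.471466; -(3/8)*log2(3/8) = 0.530639; -(5/24)*log2(5/24) = 0.471466; -(5/24)*log2(5/24) = 0.471466. H = 0.471466 + 0.530639 + 0.471466 + 0.471466 = 1.945

1.945 bits


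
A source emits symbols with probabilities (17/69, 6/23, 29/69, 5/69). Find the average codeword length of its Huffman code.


Huffman construction (repeatedly merge the two least-probable nodes; each merge adds 1 bit to every symbol beneath it): 5/69 + 17/69 = 22/69; 6/23 + 22/69 = 40/69; 29/69 + 40/69 = 1. Resulting codeword lengths (in the order the probabilities were given): (3, 2, 1, 3). L_avg = sum(p_i * l_i) = 17/69*3 + 6/23*2 + 29/69*1 + 5/69*3 = 131/69 = 1.8986

1.8986 bits


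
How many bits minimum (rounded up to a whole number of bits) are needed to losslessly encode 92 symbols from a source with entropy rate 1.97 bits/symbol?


Minimum bits >= n * H = 92 * 1.97 = 181.24, rounded up to a whole number of bits = 182

182 bits


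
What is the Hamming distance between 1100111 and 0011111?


Count differing positions: ^ ^ ^ ^ . . . = 4 differences

4


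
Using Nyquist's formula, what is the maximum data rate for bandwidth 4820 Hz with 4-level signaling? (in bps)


Rate = 2 * B * log2(M) = 2 * 4820 * 2.0 = 19280.0

19280.0 bps


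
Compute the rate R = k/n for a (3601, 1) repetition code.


Rate = k/n = 1/3601

1/3601


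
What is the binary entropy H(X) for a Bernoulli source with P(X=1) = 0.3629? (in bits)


H = -p*log2(p) - (1-p)*log2(1-p). -0.3629*log2(0.3629) = 0.530689; -0.6371*log2(0.6371) = 0.414375. H = 0.530689 + 0.414375 = 0.9451

0.9451 bits


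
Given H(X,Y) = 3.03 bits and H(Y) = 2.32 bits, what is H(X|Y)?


H(X|Y) = H(X,Y) - H(Y) = 3.03 - 2.32 = 0.71

0.71 bits


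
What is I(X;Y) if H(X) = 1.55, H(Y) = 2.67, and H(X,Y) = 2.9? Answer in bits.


I(X;Y) = H(X) + H(Y) - H(X,Y) = 1.55 + 2.67 - 2.9 = 1.32

1.32 bits


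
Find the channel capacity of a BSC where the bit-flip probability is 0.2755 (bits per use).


H(p) = -p*log2(p) - (1-p)*log2(1-p) = -0.2755*log2(0.2755) - 0.7245*log2(0.7245) = 0.512396 + 0.336851 = 0.8492. C = 1 - H(p) = 1 - 0.8492 = 0.1508

0.1508 bits


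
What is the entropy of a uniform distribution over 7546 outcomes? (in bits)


H = log2(n) = log2(7546) = 12.8815

12.8815 bits


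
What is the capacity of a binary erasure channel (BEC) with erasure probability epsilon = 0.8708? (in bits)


C = 1 - epsilon = 1 - 0.8708 = 0.1292

0.1292 bits


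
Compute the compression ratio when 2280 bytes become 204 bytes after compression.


Ratio = original / compressed = 2280 / 204 = 11.1765

11.1765


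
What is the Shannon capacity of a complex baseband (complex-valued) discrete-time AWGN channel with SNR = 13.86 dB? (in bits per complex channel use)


SNR_linear = 10^(13.86/10) = 24.322; C = log2(1 + SNR_linear) = log2(1 + 24.322) = 4.6623

4.6623 bits/channel use


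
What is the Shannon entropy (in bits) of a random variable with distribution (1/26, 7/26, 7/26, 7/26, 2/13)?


H = -sum(p_i * log2(p_i)). Terms: -(1/26)*log2(1/26) = 0.180786; -(7/26)*log2(7/26) = 0.509677; -(7/26)*log2(7/26) = 0.509677; -(7/26)*log2(7/26) = 0.509677; -(2/13)*log2(2/13) = 0.415452. H = 0.180786 + 0.509677 + 0.509677 + 0.509677 + 0.415452 = 2.1253

2.1253 bits


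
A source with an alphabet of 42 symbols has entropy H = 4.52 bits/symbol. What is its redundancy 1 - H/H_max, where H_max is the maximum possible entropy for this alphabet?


H_max = log2(K) = log2(42) = 5.3923 bits/symbol. Redundancy = 1 - H/H_max = 1 - 4.52/5.3923 = 1 - 0.8382 = 0.1618

0.1618


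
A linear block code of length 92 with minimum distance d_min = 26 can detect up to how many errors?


Detection capability = d_min - 1 = 26 - 1 = 25

25 errors


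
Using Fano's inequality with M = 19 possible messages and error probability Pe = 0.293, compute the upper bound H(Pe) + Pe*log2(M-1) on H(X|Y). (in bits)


H(Pe) = -Pe*log2(Pe) - (1-Pe)*log2(1-Pe) = -0.293*log2(0.293) - 0.707*log2(0.707) = 0.518911 + 0.353654 = 0.8726. Pe*log2(M-1) = 0.293*log2(18) = 1.221788. Bound = H(Pe) + Pe*log2(M-1) = 0.518911 + 0.353654 + 1.221788 = 2.0944

2.0944 bits


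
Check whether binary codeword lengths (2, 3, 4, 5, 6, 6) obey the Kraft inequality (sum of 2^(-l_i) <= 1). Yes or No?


Kraft sum = sum(2^(-l_i)) = 0.5, need <= 1. Result: satisfied (a binary prefix-free code with these lengths exists)

Yes


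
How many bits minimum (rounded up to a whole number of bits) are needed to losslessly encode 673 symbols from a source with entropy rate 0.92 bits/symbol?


Minimum bits >= n * H = 673 * 0.92 = 619.16, rounded up to a whole number of bits = 620

620 bits


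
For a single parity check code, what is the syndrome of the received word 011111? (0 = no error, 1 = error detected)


Syndrome = XOR of all bits = 0 XOR 1 XOR 1 XOR 1 XOR 1 XOR 1 = 1

1


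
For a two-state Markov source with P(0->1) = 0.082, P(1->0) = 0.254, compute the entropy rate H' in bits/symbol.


Stationary distribution: pi_0 = p10/(p01+p10) = 0.756, pi_1 = 0.244. Entropy rate H' = pi_0*H(p01) + pi_1*H(p10) = 0.756*0.4092 + 0.244*0.8176 = 0.5088

0.5088 bits/symbol


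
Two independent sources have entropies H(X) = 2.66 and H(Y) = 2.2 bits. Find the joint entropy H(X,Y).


For independent variables, H(X,Y) = H(X) + H(Y) = 2.66 + 2.2 = 4.86

4.86 bits


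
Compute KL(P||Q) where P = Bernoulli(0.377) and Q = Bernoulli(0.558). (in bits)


KL = p*log2(p/q) + (1-p)*log2((1-p)/(1-q)) = 0.377*log2(0.377/0.558) + 0.623*log2(0.623/0.442) = 0.0952

0.0952 bits


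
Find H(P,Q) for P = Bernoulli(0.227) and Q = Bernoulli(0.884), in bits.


H(P,Q) = -p*log2(q) - (1-p)*log2(1-q). -0.227*log2(0.884) = 0.040379; -0.773*log2(0.116) = 2.402332. H(P,Q) = 0.040379 + 2.402332 = 2.4427

2.4427 bits


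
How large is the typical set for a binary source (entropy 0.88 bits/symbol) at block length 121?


log2|A_typical| = nH = 121 * 0.88 = 106.48, so |A_typical| ~ 2^106.48 = 1.132e+32

1.132e+32


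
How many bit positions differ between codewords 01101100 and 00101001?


Count differing positions: . ^ . . . ^ . ^ = 3 differences

3


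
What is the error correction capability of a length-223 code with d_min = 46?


Correction capability = floor((d-1)/2) = floor((46-1)/2) = 22

22 errors


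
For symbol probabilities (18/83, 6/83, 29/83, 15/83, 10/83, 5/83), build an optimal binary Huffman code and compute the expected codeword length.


Huffman construction (repeatedly merge the two least-probable nodes; each merge adds 1 bit to every symbol beneath it): 5/83 + 6/83 = 11/83; 10/83 + 11/83 = 21/83; 15/83 + 18/83 = 33/83; 21/83 + 29/83 = 50/83; 33/83 + 50/83 = 1. Resulting codeword lengths (in the order the probabilities were given): (2, 4, 2, 2, 3, 4). L_avg = sum(p_i * l_i) = 18/83*2 + 6/83*4 + 29/83*2 + 15/83*2 + 10/83*3 + 5/83*4 = 198/83 = 2.3855

2.3855 bits


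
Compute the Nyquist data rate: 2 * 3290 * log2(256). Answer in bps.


Rate = 2 * B * log2(M) = 2 * 3290 * 8.0 = 52640.0

52640.0 bps


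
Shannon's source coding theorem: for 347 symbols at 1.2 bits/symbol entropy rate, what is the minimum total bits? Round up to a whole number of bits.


Minimum bits >= n * H = 347 * 1.2 = 416.4, rounded up to a whole number of bits = 417

417 bits


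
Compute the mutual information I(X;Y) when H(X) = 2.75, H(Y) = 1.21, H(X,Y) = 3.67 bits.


I(X;Y) = H(X) + H(Y) - H(X,Y) = 2.75 + 1.21 - 3.67 = 0.29

0.29 bits


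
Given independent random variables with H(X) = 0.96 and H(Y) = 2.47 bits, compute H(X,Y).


For independent variables, H(X,Y) = H(X) + H(Y) = 0.96 + 2.47 = 3.43

3.43 bits


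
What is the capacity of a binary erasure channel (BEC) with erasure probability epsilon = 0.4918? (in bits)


C = 1 - epsilon = 1 - 0.4918 = 0.5082

0.5082 bits


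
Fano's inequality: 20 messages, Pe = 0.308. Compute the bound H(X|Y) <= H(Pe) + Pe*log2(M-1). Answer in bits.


H(Pe) = -Pe*log2(Pe) - (1-Pe)*log2(1-Pe) = -0.308*log2(0.308) - 0.692*log2(0.692) = 0.523291 + 0.367560 = 0.8909. Pe*log2(M-1) = 0.308*log2(19) = 1.308362. Bound = H(Pe) + Pe*log2(M-1) = 0.523291 + 0.367560 + 1.308362 = 2.1992

2.1992 bits


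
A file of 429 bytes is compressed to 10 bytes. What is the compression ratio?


Ratio = original / compressed = 429 / 10 = 42.9

42.9


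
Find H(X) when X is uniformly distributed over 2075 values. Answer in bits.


H = log2(n) = log2(2075) = 11.0189

11.0189 bits


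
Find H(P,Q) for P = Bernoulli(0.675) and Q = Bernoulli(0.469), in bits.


H(P,Q) = -p*log2(q) - (1-p)*log2(1-q). -0.675*log2(0.469) = 0.737330; -0.325*log2(0.531) = 0.296795. H(P,Q) = 0.737330 + 0.296795 = 1.0341

1.0341 bits


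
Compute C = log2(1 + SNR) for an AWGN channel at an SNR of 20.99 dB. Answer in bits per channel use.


SNR_linear = 10^(20.99/10) = 125.603; C = log2(1 + SNR_linear) = log2(1 + 125.603) = 6.9842

6.9842 bits/channel use


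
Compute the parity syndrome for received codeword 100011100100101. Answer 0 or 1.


Syndrome = XOR of all bits = 1 XOR 0 XOR 0 XOR 0 XOR 1 XOR 1 XOR 1 XOR 0 XOR 0 XOR 1 XOR 0 XOR 0 XOR 1 XOR 0 XOR 1 = 1

1


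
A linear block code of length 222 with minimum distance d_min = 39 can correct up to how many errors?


Correction capability = floor((d-1)/2) = floor((39-1)/2) = 19

19 errors


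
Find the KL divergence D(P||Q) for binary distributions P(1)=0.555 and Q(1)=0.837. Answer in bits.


KL = p*log2(p/q) + (1-p)*log2((1-p)/(1-q)) = 0.555*log2(0.555/0.837) + 0.445*log2(0.445/0.163) = 0.3158

0.3158 bits


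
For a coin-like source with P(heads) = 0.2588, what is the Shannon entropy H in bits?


H = -p*log2(p) - (1-p)*log2(1-p). -0.2588*log2(0.2588) = 0.504683; -0.7412*log2(0.7412) = 0.320247. H = 0.504683 + 0.320247 = 0.8249

0.8249 bits


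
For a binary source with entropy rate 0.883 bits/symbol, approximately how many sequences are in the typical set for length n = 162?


log2|A_typical| = nH = 162 * 0.883 = 143.046, so |A_typical| ~ 2^143.046 = 1.151e+43

1.151e+43


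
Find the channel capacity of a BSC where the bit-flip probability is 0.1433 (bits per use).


H(p) = -p*log2(p) - (1-p)*log2(1-p) = -0.1433*log2(0.1433) - 0.8567*log2(0.8567) = 0.401654 + 0.191162 = 0.5928. C = 1 - H(p) = 1 - 0.5928 = 0.4072

0.4072 bits


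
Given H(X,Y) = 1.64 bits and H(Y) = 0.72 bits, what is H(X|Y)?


H(X|Y) = H(X,Y) - H(Y) = 1.64 - 0.72 = 0.92

0.92 bits


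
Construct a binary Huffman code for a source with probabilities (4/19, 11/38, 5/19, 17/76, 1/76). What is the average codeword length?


Huffman construction (repeatedly merge the two least-probable nodes; each merge adds 1 bit to every symbol beneath it): 1/76 + 4/19 = 17/76; 17/76 + 17/76 = 17/38; 5/19 + 11/38 = 21/38; 17/38 + 21/38 = 1. Resulting codeword lengths (in the order the probabilities were given): (3, 2, 2, 2, 3). L_avg = sum(p_i * l_i) = 4/19*3 + 11/38*2 + 5/19*2 + 17/76*2 + 1/76*3 = 169/76 = 2.2237

2.2237 bits


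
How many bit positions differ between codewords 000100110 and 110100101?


Count differing positions: ^ ^ . . . . . ^ ^ = 4 differences

4


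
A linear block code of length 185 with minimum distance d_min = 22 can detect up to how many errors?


Detection capability = d_min - 1 = 22 - 1 = 21

21 errors


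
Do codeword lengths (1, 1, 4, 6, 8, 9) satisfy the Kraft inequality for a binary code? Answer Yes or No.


Kraft sum = sum(2^(-l_i)) = 1.084, need <= 1. Result: violated (a binary prefix-free code with these lengths cannot exist)

No


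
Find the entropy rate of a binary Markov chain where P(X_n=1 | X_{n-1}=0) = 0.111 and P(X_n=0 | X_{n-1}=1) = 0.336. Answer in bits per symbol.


Stationary distribution: pi_0 = p10/(p01+p10) = 0.7517, pi_1 = 0.2483. Entropy rate H' = pi_0*H(p01) + pi_1*H(p10) = 0.7517*0.5029 + 0.2483*0.9209 = 0.6067

0.6067 bits/symbol


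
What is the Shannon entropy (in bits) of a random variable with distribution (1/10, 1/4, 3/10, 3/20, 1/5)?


H = -sum(p_i * log2(p_i)). Terms: -(1/10)*log2(1/10) = 0.332193; -(1/4)*log2(1/4) = 0.500000; -(3/10)*log2(3/10) = 0.521090; -(3/20)*log2(3/20) = 0.410545; -(1/5)*log2(1/5) = 0.464386. H = 0.332193 + 0.500000 + 0.521090 + 0.410545 + 0.464386 = 2.2282

2.2282 bits


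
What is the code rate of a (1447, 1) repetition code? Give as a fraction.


Rate = k/n = 1/1447

1/1447


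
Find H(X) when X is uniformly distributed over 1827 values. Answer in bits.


H = log2(n) = log2(1827) = 10.8353

10.8353 bits


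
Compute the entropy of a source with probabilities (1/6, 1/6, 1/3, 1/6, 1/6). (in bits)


H = -sum(p_i * log2(p_i)). Terms: -(1/6)*log2(1/6) = 0.430827; -(1/6)*log2(1/6) = 0.430827; -(1/3)*log2(1/3) = 0.528321; -(1/6)*log2(1/6) = 0.430827; -(1/6)*log2(1/6) = 0.430827. H = 0.430827 + 0.430827 + 0.528321 + 0.430827 + 0.430827 = 2.2516

2.2516 bits


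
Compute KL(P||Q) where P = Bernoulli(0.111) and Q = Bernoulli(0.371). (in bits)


KL = p*log2(p/q) + (1-p)*log2((1-p)/(1-q)) = 0.111*log2(0.111/0.371) + 0.889*log2(0.889/0.629) = 0.2505

0.2505 bits


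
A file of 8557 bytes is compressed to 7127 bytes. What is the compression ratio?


Ratio = original / compressed = 8557 / 7127 = 1.2006

1.2006


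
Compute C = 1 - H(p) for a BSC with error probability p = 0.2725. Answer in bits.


H(p) = -p*log2(p) - (1-p)*log2(1-p) = -0.2725*log2(0.2725) - 0.7275*log2(0.7275) = 0.511121 + 0.333909 = 0.845. C = 1 - H(p) = 1 - 0.845 = 0.155

0.155 bits


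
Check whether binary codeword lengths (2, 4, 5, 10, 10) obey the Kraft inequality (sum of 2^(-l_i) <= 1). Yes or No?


Kraft sum = sum(2^(-l_i)) = 0.3457, need <= 1. Result: satisfied (a binary prefix-free code with these lengths exists)

Yes


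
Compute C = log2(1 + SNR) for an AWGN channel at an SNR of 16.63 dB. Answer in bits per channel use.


SNR_linear = 10^(16.63/10) = 46.0257; C = log2(1 + SNR_linear) = log2(1 + 46.0257) = 5.5554

5.5554 bits/channel use


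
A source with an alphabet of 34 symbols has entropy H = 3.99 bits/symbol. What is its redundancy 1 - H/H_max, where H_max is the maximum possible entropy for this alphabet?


H_max = log2(K) = log2(34) = 5.0875 bits/symbol. Redundancy = 1 - H/H_max = 1 - 3.99/5.0875 = 1 - 0.7843 = 0.2157

0.2157


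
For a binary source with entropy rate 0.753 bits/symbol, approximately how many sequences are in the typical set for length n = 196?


log2|A_typical| = nH = 196 * 0.753 = 147.588, so |A_typical| ~ 2^147.588 = 2.682e+44

2.682e+44


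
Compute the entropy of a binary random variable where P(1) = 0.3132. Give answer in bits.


H = -p*log2(p) - (1-p)*log2(1-p). -0.3132*log2(0.3132) = 0.524561; -0.6868*log2(0.6868) = 0.372272. H = 0.524561 + 0.372272 = 0.8968

0.8968 bits


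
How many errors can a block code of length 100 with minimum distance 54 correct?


Correction capability = floor((d-1)/2) = floor((54-1)/2) = 26

26 errors


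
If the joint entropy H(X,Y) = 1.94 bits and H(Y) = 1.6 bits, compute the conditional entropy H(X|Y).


H(X|Y) = H(X,Y) - H(Y) = 1.94 - 1.6 = 0.34

0.34 bits


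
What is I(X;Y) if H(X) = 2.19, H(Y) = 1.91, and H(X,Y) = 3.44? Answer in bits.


I(X;Y) = H(X) + H(Y) - H(X,Y) = 2.19 + 1.91 - 3.44 = 0.66

0.66 bits


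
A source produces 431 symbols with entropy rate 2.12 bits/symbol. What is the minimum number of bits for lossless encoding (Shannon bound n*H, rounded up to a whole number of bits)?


Minimum bits >= n * H = 431 * 2.12 = 913.72, rounded up to a whole number of bits = 914

914 bits


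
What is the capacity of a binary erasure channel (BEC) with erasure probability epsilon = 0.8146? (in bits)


C = 1 - epsilon = 1 - 0.8146 = 0.1854

0.1854 bits


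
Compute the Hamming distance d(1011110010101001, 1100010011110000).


Count differing positions: . ^ ^ ^ ^ . . . . ^ . ^ ^ . . ^ = 8 differences

8


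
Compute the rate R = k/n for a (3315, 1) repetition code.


Rate = k/n = 1/3315

1/3315


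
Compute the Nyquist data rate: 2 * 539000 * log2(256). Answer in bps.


Rate = 2 * B * log2(M) = 2 * 539000 * 8.0 = 8624000.0

8624000.0 bps
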